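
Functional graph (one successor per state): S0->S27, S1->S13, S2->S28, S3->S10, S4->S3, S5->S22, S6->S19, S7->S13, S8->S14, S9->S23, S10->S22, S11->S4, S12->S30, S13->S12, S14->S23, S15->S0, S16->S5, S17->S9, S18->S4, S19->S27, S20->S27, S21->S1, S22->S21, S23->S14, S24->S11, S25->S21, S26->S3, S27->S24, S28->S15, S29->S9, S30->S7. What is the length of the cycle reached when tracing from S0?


Trace from S0 until a state repeats:
  S0 -> S27 -> S24 -> S11 -> S4 -> S3 -> S10 -> S22 -> S21 -> S1 -> S13 -> S12 -> S30 -> S7 -> S13
S13 first seen at step 10, revisited at step 14.
Cycle length = 14 - 10 = 4

4


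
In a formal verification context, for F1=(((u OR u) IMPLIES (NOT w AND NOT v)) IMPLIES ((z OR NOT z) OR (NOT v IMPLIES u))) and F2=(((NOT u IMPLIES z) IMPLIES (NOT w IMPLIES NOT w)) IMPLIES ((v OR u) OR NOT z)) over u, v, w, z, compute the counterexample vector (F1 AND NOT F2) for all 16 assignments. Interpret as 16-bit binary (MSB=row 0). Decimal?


F1 = (((u OR u) IMPLIES (NOT w AND NOT v)) IMPLIES ((z OR NOT z) OR (NOT v IMPLIES u)))
F2 = (((NOT u IMPLIES z) IMPLIES (NOT w IMPLIES NOT w)) IMPLIES ((v OR u) OR NOT z))
Counterexample to F1=>F2 is where F1=1 and F2=0.
Evaluate each row (bits = u,v,w,z, MSB first):
  row 0 [0000]: F1=1 F2=1 -> F1&~F2 -> 0
  row 1 [0001]: F1=1 F2=0 -> F1&~F2 -> 1
  row 2 [0010]: F1=1 F2=1 -> F1&~F2 -> 0
  row 3 [0011]: F1=1 F2=0 -> F1&~F2 -> 1
  row 4 [0100]: F1=1 F2=1 -> F1&~F2 -> 0
  row 5 [0101]: F1=1 F2=1 -> F1&~F2 -> 0
  row 6 [0110]: F1=1 F2=1 -> F1&~F2 -> 0
  row 7 [0111]: F1=1 F2=1 -> F1&~F2 -> 0
  row 8 [1000]: F1=1 F2=1 -> F1&~F2 -> 0
  row 9 [1001]: F1=1 F2=1 -> F1&~F2 -> 0
  row 10 [1010]: F1=1 F2=1 -> F1&~F2 -> 0
  row 11 [1011]: F1=1 F2=1 -> F1&~F2 -> 0
  row 12 [1100]: F1=1 F2=1 -> F1&~F2 -> 0
  row 13 [1101]: F1=1 F2=1 -> F1&~F2 -> 0
  row 14 [1110]: F1=1 F2=1 -> F1&~F2 -> 0
  row 15 [1111]: F1=1 F2=1 -> F1&~F2 -> 0
Full result column, 4 rows per line (u,v fixed per line; w,z runs 00..11 left to right):
  rows 0-3 [u,v=00]: 0101  = hex 5
  rows 4-7 [u,v=01]: 0000  = hex 0
  rows 8-11 [u,v=10]: 0000  = hex 0
  rows 12-15 [u,v=11]: 0000  = hex 0
Counterexample vector (row 0 .. row 15) = 0101000000000000
Output column grouped in 4s = 0101 0000 0000 0000 = 0x5000
Convert to decimal digit by digit (value = value*16 + digit):
  5 -> 5
  5*16 + 0 = 80
  80*16 + 0 = 1280
  1280*16 + 0 = 20480
Decimal = 20480

20480


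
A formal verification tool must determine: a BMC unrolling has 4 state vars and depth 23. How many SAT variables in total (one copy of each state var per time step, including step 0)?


BMC unrolls to depth k, creating one copy of each state var for steps 0..k.
Step count = 23 + 1 = 24 (steps 0 through 23)
Vars per step = 4
Total = 4 * 24 = 96

96


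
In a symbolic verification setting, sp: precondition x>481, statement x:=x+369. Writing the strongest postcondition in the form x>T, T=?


Formula: sp(P, x:=E) = exists old_x. (x = E[old_x/x]) AND P[old_x/x] (old_x is the value of x before the assignment; eliminate old_x by solving x = E[old_x/x] for old_x)
Step 1: Precondition P: x>481, i.e. old_x > 481
Step 2: Assignment gives x = old_x + 369, so old_x = x - 369
Step 3: Substitute into P: x - 369 > 481
Step 4: Simplify: x > 481+369 = 850

850


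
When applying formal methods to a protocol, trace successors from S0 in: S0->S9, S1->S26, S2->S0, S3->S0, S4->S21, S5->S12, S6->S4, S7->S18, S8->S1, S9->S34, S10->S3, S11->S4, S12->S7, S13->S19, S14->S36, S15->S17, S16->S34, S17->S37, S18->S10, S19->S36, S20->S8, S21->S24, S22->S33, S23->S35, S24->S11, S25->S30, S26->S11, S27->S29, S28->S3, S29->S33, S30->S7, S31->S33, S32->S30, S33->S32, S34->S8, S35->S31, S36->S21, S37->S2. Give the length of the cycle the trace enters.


Trace from S0 until a state repeats:
  S0 -> S9 -> S34 -> S8 -> S1 -> S26 -> S11 -> S4 -> S21 -> S24 -> S11
S11 first seen at step 6, revisited at step 10.
Cycle length = 10 - 6 = 4

4


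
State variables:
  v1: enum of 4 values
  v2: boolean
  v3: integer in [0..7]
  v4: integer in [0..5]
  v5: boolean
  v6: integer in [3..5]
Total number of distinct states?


State space = product of domain sizes of all variables.
Domain sizes:
  v1 (enum of 4 values): 4
  v2 (boolean): 2
  v3 (integer in [0..7]): 8
  v4 (integer in [0..5]): 6
  v5 (boolean): 2
  v6 (integer in [3..5]): 3
Product = 4 * 2 * 8 * 6 * 2 * 3 = 2304

2304


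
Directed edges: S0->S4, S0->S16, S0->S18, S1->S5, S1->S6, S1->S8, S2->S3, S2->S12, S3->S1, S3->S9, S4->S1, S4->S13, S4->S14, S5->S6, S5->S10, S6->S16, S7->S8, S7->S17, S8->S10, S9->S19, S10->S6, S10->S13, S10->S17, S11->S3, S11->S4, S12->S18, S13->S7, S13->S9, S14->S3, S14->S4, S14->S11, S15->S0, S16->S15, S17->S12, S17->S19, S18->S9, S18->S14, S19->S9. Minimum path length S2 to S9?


BFS layer-by-layer from S2:
  dist 0: {S2}
  dist 1: {S3, S12}
  dist 2: {S1, S9, S18}
  -> S9 reached at distance 2
Shortest path length = 2

2


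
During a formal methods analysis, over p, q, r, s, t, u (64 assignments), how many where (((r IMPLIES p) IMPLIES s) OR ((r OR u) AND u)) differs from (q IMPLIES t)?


F1 = (((r IMPLIES p) IMPLIES s) OR ((r OR u) AND u))
F2 = (q IMPLIES t)
Evaluate both on each of 64 rows (bits = p,q,r,s,t,u):
  row 0 [000000]: F1=0 F2=1 (differ) -> 1
  row 1 [000001]: F1=1 F2=1 -> 0
  row 2 [000010]: F1=0 F2=1 (differ) -> 1
  row 3 [000011]: F1=1 F2=1 -> 0
  row 4 [000100]: F1=1 F2=1 -> 0
  (every remaining row is evaluated the same way; all 64 results are listed next)
Full result column, 8 rows per line (p,q,r fixed per line; s,t,u runs 000..111 left to right):
  rows 0-7 [p,q,r=000]: 10100000  (ones: 2)
  rows 8-15 [p,q,r=001]: 00000000  (ones: 0)
  rows 16-23 [p,q,r=010]: 01101100  (ones: 4)
  rows 24-31 [p,q,r=011]: 11001100  (ones: 4)
  rows 32-39 [p,q,r=100]: 10100000  (ones: 2)
  rows 40-47 [p,q,r=101]: 10100000  (ones: 2)
  rows 48-55 [p,q,r=110]: 01101100  (ones: 4)
  rows 56-63 [p,q,r=111]: 01101100  (ones: 4)
Disagreements = 2+0+4+4+2+2+4+4 = 22

22


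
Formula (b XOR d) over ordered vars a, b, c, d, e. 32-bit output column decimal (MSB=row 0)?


Formula: (b XOR d) over a, b, c, d, e (32 rows)
Evaluate each row (bits = a,b,c,d,e, MSB first):
  row 0 [00000]: (0 XOR 0) -> 0
  row 1 [00001]: (0 XOR 0) -> 0
  row 2 [00010]: (0 XOR 1) -> 1
  row 3 [00011]: (0 XOR 1) -> 1
  row 4 [00100]: (0 XOR 0) -> 0
  row 5 [00101]: (0 XOR 0) -> 0
  row 6 [00110]: (0 XOR 1) -> 1
  row 7 [00111]: (0 XOR 1) -> 1
  row 8 [01000]: (1 XOR 0) -> 1
  row 9 [01001]: (1 XOR 0) -> 1
  row 10 [01010]: (1 XOR 1) -> 0
  row 11 [01011]: (1 XOR 1) -> 0
  row 12 [01100]: (1 XOR 0) -> 1
  row 13 [01101]: (1 XOR 0) -> 1
  row 14 [01110]: (1 XOR 1) -> 0
  row 15 [01111]: (1 XOR 1) -> 0
  row 16 [10000]: (0 XOR 0) -> 0
  row 17 [10001]: (0 XOR 0) -> 0
  row 18 [10010]: (0 XOR 1) -> 1
  row 19 [10011]: (0 XOR 1) -> 1
  row 20 [10100]: (0 XOR 0) -> 0
  row 21 [10101]: (0 XOR 0) -> 0
  row 22 [10110]: (0 XOR 1) -> 1
  row 23 [10111]: (0 XOR 1) -> 1
  row 24 [11000]: (1 XOR 0) -> 1
  row 25 [11001]: (1 XOR 0) -> 1
  row 26 [11010]: (1 XOR 1) -> 0
  row 27 [11011]: (1 XOR 1) -> 0
  row 28 [11100]: (1 XOR 0) -> 1
  row 29 [11101]: (1 XOR 0) -> 1
  row 30 [11110]: (1 XOR 1) -> 0
  row 31 [11111]: (1 XOR 1) -> 0
Full result column, 4 rows per line (a,b,c fixed per line; d,e runs 00..11 left to right):
  rows 0-3 [a,b,c=000]: 0011  = hex 3
  rows 4-7 [a,b,c=001]: 0011  = hex 3
  rows 8-11 [a,b,c=010]: 1100  = hex C
  rows 12-15 [a,b,c=011]: 1100  = hex C
  rows 16-19 [a,b,c=100]: 0011  = hex 3
  rows 20-23 [a,b,c=101]: 0011  = hex 3
  rows 24-27 [a,b,c=110]: 1100  = hex C
  rows 28-31 [a,b,c=111]: 1100  = hex C
Output column (row 0 .. row 31) = 00110011110011000011001111001100
Output column grouped in 4s = 0011 0011 1100 1100 0011 0011 1100 1100 = 0x33CC33CC
Convert to decimal digit by digit (value = value*16 + digit):
  3 -> 3
  3*16 + 3 = 51
  51*16 + 12 (C) = 828
  828*16 + 12 (C) = 13260
  13260*16 + 3 = 212163
  212163*16 + 3 = 3394611
  3394611*16 + 12 (C) = 54313788
  54313788*16 + 12 (C) = 869020620
Decimal = 869020620

869020620


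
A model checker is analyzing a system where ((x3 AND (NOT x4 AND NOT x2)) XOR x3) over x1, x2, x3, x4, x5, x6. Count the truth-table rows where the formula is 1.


Formula: ((x3 AND (NOT x4 AND NOT x2)) XOR x3) over 6 vars (64 rows)
Evaluate each row (x1, x2, x3, x4, x5, x6 as bits, MSB first):
  row 0 [000000]: ((0 AND (NOT 0 AND NOT 0)) XOR 0) -> 0
  row 1 [000001]: ((0 AND (NOT 0 AND NOT 0)) XOR 0) -> 0
  row 2 [000010]: ((0 AND (NOT 0 AND NOT 0)) XOR 0) -> 0
  row 3 [000011]: ((0 AND (NOT 0 AND NOT 0)) XOR 0) -> 0
  row 4 [000100]: ((0 AND (NOT 1 AND NOT 0)) XOR 0) -> 0
  (every remaining row is evaluated the same way; all 64 results are listed next)
Full result column, 8 rows per line (x1,x2,x3 fixed per line; x4,x5,x6 runs 000..111 left to right):
  rows 0-7 [x1,x2,x3=000]: 00000000  (ones: 0)
  rows 8-15 [x1,x2,x3=001]: 00001111  (ones: 4)
  rows 16-23 [x1,x2,x3=010]: 00000000  (ones: 0)
  rows 24-31 [x1,x2,x3=011]: 11111111  (ones: 8)
  rows 32-39 [x1,x2,x3=100]: 00000000  (ones: 0)
  rows 40-47 [x1,x2,x3=101]: 00001111  (ones: 4)
  rows 48-55 [x1,x2,x3=110]: 00000000  (ones: 0)
  rows 56-63 [x1,x2,x3=111]: 11111111  (ones: 8)
Count of 1-rows = 0+4+0+8+0+4+0+8 = 24

24


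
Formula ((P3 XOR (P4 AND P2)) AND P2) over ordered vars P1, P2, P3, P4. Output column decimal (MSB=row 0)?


Formula: ((P3 XOR (P4 AND P2)) AND P2) over P1, P2, P3, P4 (16 rows)
Evaluate each row (bits = P1,P2,P3,P4, MSB first):
  row 0 [0000]: ((0 XOR (0 AND 0)) AND 0) -> 0
  row 1 [0001]: ((0 XOR (1 AND 0)) AND 0) -> 0
  row 2 [0010]: ((1 XOR (0 AND 0)) AND 0) -> 0
  row 3 [0011]: ((1 XOR (1 AND 0)) AND 0) -> 0
  row 4 [0100]: ((0 XOR (0 AND 1)) AND 1) -> 0
  row 5 [0101]: ((0 XOR (1 AND 1)) AND 1) -> 1
  row 6 [0110]: ((1 XOR (0 AND 1)) AND 1) -> 1
  row 7 [0111]: ((1 XOR (1 AND 1)) AND 1) -> 0
  row 8 [1000]: ((0 XOR (0 AND 0)) AND 0) -> 0
  row 9 [1001]: ((0 XOR (1 AND 0)) AND 0) -> 0
  row 10 [1010]: ((1 XOR (0 AND 0)) AND 0) -> 0
  row 11 [1011]: ((1 XOR (1 AND 0)) AND 0) -> 0
  row 12 [1100]: ((0 XOR (0 AND 1)) AND 1) -> 0
  row 13 [1101]: ((0 XOR (1 AND 1)) AND 1) -> 1
  row 14 [1110]: ((1 XOR (0 AND 1)) AND 1) -> 1
  row 15 [1111]: ((1 XOR (1 AND 1)) AND 1) -> 0
Full result column, 4 rows per line (P1,P2 fixed per line; P3,P4 runs 00..11 left to right):
  rows 0-3 [P1,P2=00]: 0000  = hex 0
  rows 4-7 [P1,P2=01]: 0110  = hex 6
  rows 8-11 [P1,P2=10]: 0000  = hex 0
  rows 12-15 [P1,P2=11]: 0110  = hex 6
Output column (row 0 .. row 15) = 0000011000000110
Output column grouped in 4s = 0000 0110 0000 0110 = 0x0606
Convert to decimal digit by digit (value = value*16 + digit):
  0 -> 0
  0*16 + 6 = 6
  6*16 + 0 = 96
  96*16 + 6 = 1542
Decimal = 1542

1542


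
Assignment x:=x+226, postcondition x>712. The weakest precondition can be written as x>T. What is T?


Formula: wp(x:=E, P) = P[E/x] (substitute E for x in postcondition)
Step 1: Postcondition: x>712
Step 2: Substitute x+226 for x: x+226>712
Step 3: Solve for x: x > 712-226 = 486

486


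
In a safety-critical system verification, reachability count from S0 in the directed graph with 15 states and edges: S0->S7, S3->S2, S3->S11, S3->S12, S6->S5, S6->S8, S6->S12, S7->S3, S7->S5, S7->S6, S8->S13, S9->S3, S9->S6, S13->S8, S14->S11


BFS from S0:
  layer 0: {S0}
  layer 1: {S7}
  layer 2: {S3, S5, S6}
  layer 3: {S2, S8, S11, S12}
  layer 4: {S13}
Reachable set: {S0, S2, S3, S5, S6, S7, S8, S11, S12, S13}
Count = 10

10


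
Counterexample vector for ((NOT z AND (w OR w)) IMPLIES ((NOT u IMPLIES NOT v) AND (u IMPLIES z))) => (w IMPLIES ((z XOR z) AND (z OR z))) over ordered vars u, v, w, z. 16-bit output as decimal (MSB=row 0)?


F1 = ((NOT z AND (w OR w)) IMPLIES ((NOT u IMPLIES NOT v) AND (u IMPLIES z)))
F2 = (w IMPLIES ((z XOR z) AND (z OR z)))
Counterexample to F1=>F2 is where F1=1 and F2=0.
Evaluate each row (bits = u,v,w,z, MSB first):
  row 0 [0000]: F1=1 F2=1 -> F1&~F2 -> 0
  row 1 [0001]: F1=1 F2=1 -> F1&~F2 -> 0
  row 2 [0010]: F1=1 F2=0 -> F1&~F2 -> 1
  row 3 [0011]: F1=1 F2=0 -> F1&~F2 -> 1
  row 4 [0100]: F1=1 F2=1 -> F1&~F2 -> 0
  row 5 [0101]: F1=1 F2=1 -> F1&~F2 -> 0
  row 6 [0110]: F1=0 F2=0 -> F1&~F2 -> 0
  row 7 [0111]: F1=1 F2=0 -> F1&~F2 -> 1
  row 8 [1000]: F1=1 F2=1 -> F1&~F2 -> 0
  row 9 [1001]: F1=1 F2=1 -> F1&~F2 -> 0
  row 10 [1010]: F1=0 F2=0 -> F1&~F2 -> 0
  row 11 [1011]: F1=1 F2=0 -> F1&~F2 -> 1
  row 12 [1100]: F1=1 F2=1 -> F1&~F2 -> 0
  row 13 [1101]: F1=1 F2=1 -> F1&~F2 -> 0
  row 14 [1110]: F1=0 F2=0 -> F1&~F2 -> 0
  row 15 [1111]: F1=1 F2=0 -> F1&~F2 -> 1
Full result column, 4 rows per line (u,v fixed per line; w,z runs 00..11 left to right):
  rows 0-3 [u,v=00]: 0011  = hex 3
  rows 4-7 [u,v=01]: 0001  = hex 1
  rows 8-11 [u,v=10]: 0001  = hex 1
  rows 12-15 [u,v=11]: 0001  = hex 1
Counterexample vector (row 0 .. row 15) = 0011000100010001
Output column grouped in 4s = 0011 0001 0001 0001 = 0x3111
Convert to decimal digit by digit (value = value*16 + digit):
  3 -> 3
  3*16 + 1 = 49
  49*16 + 1 = 785
  785*16 + 1 = 12561
Decimal = 12561

12561


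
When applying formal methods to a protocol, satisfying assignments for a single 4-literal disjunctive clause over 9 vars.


Step 1: Total=2^9=512
Step 2: Unsat when all 4 false: 2^5=32
Step 3: Sat=512-32=480

480


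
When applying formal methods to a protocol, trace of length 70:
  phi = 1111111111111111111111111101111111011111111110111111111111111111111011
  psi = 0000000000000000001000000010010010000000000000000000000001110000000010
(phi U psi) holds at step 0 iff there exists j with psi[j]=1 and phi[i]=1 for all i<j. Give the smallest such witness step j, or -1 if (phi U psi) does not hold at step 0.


(phi U psi) at 0: need smallest j with psi[j]=1 and phi[i]=1 for all i in [0,j).
Scan from step 0:
  step 0: phi=1, psi=0 -> continue
  step 1: phi=1, psi=0 -> continue
  step 2: phi=1, psi=0 -> continue
  step 3: phi=1, psi=0 -> continue
  step 18: psi=1 and phi held for [0,18) -> witness found
Witness step = 18

18


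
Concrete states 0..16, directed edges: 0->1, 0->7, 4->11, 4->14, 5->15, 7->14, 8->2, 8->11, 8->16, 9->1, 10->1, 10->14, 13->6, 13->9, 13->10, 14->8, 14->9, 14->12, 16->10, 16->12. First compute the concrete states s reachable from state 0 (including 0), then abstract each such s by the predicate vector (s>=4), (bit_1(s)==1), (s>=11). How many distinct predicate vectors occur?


BFS from 0:
Concrete reachable: {0, 1, 2, 7, 8, 9, 10, 11, 12, 14, 16}
Abstract via predicates (s>=4), (bit_1(s)==1), (s>=11):
  (0,0,0) <- {0, 1}
  (0,1,0) <- {2}
  (1,0,0) <- {8, 9}
  (1,0,1) <- {12, 16}
  (1,1,0) <- {7, 10}
  (1,1,1) <- {11, 14}
Distinct abstract states = 6

6


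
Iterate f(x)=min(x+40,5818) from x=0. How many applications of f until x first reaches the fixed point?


Step 1: x=0, cap=5818, increment=40
Step 2: x grows by 40 each step until capped at 5818; fixed point is x=5818
Step 3: iterations = ceil(5818/40) = 146

146


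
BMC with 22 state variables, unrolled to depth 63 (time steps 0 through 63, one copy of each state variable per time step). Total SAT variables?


BMC unrolls to depth k, creating one copy of each state var for steps 0..k.
Step count = 63 + 1 = 64 (steps 0 through 63)
Vars per step = 22
Total = 22 * 64 = 1408

1408


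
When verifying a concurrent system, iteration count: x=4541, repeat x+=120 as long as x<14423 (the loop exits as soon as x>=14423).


Step 1: x goes from 4541 toward 14423 by 120; the body runs while x<14423, so iterations = ceil((bound-start)/step)
Step 2: Distance=9882
Step 3: ceil(9882/120)=83

83


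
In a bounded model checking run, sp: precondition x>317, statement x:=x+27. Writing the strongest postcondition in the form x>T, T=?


Formula: sp(P, x:=E) = exists old_x. (x = E[old_x/x]) AND P[old_x/x] (old_x is the value of x before the assignment; eliminate old_x by solving x = E[old_x/x] for old_x)
Step 1: Precondition P: x>317, i.e. old_x > 317
Step 2: Assignment gives x = old_x + 27, so old_x = x - 27
Step 3: Substitute into P: x - 27 > 317
Step 4: Simplify: x > 317+27 = 344

344


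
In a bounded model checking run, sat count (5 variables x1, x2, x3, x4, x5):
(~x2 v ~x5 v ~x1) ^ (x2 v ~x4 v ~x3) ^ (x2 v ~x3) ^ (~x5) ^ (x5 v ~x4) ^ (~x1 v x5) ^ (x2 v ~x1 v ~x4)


CNF with 7 clauses over 5 vars (32 assignments).
An assignment satisfies CNF iff every clause has >=1 true literal.
Check each row (bits = x1,x2,x3,x4,x5; clause T/F shown):
  row 0 [00000]: clauses=TTTTTTT -> 1
  row 1 [00001]: clauses=TTTFTTT -> 0
  row 2 [00010]: clauses=TTTTFTT -> 0
  row 3 [00011]: clauses=TTTFTTT -> 0
  row 4 [00100]: clauses=TTFTTTT -> 0
  row 5 [00101]: clauses=TTFFTTT -> 0
  row 6 [00110]: clauses=TFFTFTT -> 0
  row 7 [00111]: clauses=TFFFTTT -> 0
  row 8 [01000]: clauses=TTTTTTT -> 1
  row 9 [01001]: clauses=TTTFTTT -> 0
  row 10 [01010]: clauses=TTTTFTT -> 0
  row 11 [01011]: clauses=TTTFTTT -> 0
  row 12 [01100]: clauses=TTTTTTT -> 1
  row 13 [01101]: clauses=TTTFTTT -> 0
  row 14 [01110]: clauses=TTTTFTT -> 0
  row 15 [01111]: clauses=TTTFTTT -> 0
  row 16 [10000]: clauses=TTTTTFT -> 0
  row 17 [10001]: clauses=TTTFTTT -> 0
  row 18 [10010]: clauses=TTTTFFF -> 0
  row 19 [10011]: clauses=TTTFTTF -> 0
  row 20 [10100]: clauses=TTFTTFT -> 0
  row 21 [10101]: clauses=TTFFTTT -> 0
  row 22 [10110]: clauses=TFFTFFF -> 0
  row 23 [10111]: clauses=TFFFTTF -> 0
  row 24 [11000]: clauses=TTTTTFT -> 0
  row 25 [11001]: clauses=FTTFTTT -> 0
  row 26 [11010]: clauses=TTTTFFT -> 0
  row 27 [11011]: clauses=FTTFTTT -> 0
  row 28 [11100]: clauses=TTTTTFT -> 0
  row 29 [11101]: clauses=FTTFTTT -> 0
  row 30 [11110]: clauses=TTTTFFT -> 0
  row 31 [11111]: clauses=FTTFTTT -> 0
Full result column, 8 rows per line (x1,x2 fixed per line; x3,x4,x5 runs 000..111 left to right):
  rows 0-7 [x1,x2=00]: 10000000  (ones: 1)
  rows 8-15 [x1,x2=01]: 10001000  (ones: 2)
  rows 16-23 [x1,x2=10]: 00000000  (ones: 0)
  rows 24-31 [x1,x2=11]: 00000000  (ones: 0)
Satisfying assignments = 1+2+0+0 = 3

3


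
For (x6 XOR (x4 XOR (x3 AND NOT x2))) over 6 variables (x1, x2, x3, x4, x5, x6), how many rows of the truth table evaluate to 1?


Formula: (x6 XOR (x4 XOR (x3 AND NOT x2))) over 6 vars (64 rows)
Evaluate each row (x1, x2, x3, x4, x5, x6 as bits, MSB first):
  row 0 [000000]: (0 XOR (0 XOR (0 AND NOT 0))) -> 0
  row 1 [000001]: (1 XOR (0 XOR (0 AND NOT 0))) -> 1
  row 2 [000010]: (0 XOR (0 XOR (0 AND NOT 0))) -> 0
  row 3 [000011]: (1 XOR (0 XOR (0 AND NOT 0))) -> 1
  row 4 [000100]: (0 XOR (1 XOR (0 AND NOT 0))) -> 1
  (every remaining row is evaluated the same way; all 64 results are listed next)
Full result column, 8 rows per line (x1,x2,x3 fixed per line; x4,x5,x6 runs 000..111 left to right):
  rows 0-7 [x1,x2,x3=000]: 01011010  (ones: 4)
  rows 8-15 [x1,x2,x3=001]: 10100101  (ones: 4)
  rows 16-23 [x1,x2,x3=010]: 01011010  (ones: 4)
  rows 24-31 [x1,x2,x3=011]: 01011010  (ones: 4)
  rows 32-39 [x1,x2,x3=100]: 01011010  (ones: 4)
  rows 40-47 [x1,x2,x3=101]: 10100101  (ones: 4)
  rows 48-55 [x1,x2,x3=110]: 01011010  (ones: 4)
  rows 56-63 [x1,x2,x3=111]: 01011010  (ones: 4)
Count of 1-rows = 4+4+4+4+4+4+4+4 = 32

32


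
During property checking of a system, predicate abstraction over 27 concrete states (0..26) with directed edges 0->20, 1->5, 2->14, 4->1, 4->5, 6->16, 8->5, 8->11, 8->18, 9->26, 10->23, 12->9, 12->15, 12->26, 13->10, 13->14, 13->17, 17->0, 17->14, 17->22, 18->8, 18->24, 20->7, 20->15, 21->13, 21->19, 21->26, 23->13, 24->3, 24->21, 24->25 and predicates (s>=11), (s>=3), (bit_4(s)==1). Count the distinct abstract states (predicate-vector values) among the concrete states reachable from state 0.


BFS from 0:
Concrete reachable: {0, 7, 15, 20}
Abstract via predicates (s>=11), (s>=3), (bit_4(s)==1):
  (0,0,0) <- {0}
  (0,1,0) <- {7}
  (1,1,0) <- {15}
  (1,1,1) <- {20}
Distinct abstract states = 4

4


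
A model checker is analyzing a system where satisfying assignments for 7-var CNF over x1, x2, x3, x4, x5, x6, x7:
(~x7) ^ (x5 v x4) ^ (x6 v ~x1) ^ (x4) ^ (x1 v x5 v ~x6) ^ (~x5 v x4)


CNF with 6 clauses over 7 vars (128 assignments).
An assignment satisfies CNF iff every clause has >=1 true literal.
Check each row (bits = x1,x2,x3,x4,x5,x6,x7; clause T/F shown):
  row 0 [0000000]: clauses=TFTFTT -> 0
  row 1 [0000001]: clauses=FFTFTT -> 0
  row 2 [0000010]: clauses=TFTFFT -> 0
  row 3 [0000011]: clauses=FFTFFT -> 0
  row 4 [0000100]: clauses=TTTFTF -> 0
  (every remaining row is evaluated the same way; all 128 results are listed next)
Full result column, 8 rows per line (x1,x2,x3,x4 fixed per line; x5,x6,x7 runs 000..111 left to right):
  rows 0-7 [x1,x2,x3,x4=0000]: 00000000  (ones: 0)
  rows 8-15 [x1,x2,x3,x4=0001]: 10001010  (ones: 3)
  rows 16-23 [x1,x2,x3,x4=0010]: 00000000  (ones: 0)
  rows 24-31 [x1,x2,x3,x4=0011]: 10001010  (ones: 3)
  rows 32-39 [x1,x2,x3,x4=0100]: 00000000  (ones: 0)
  rows 40-47 [x1,x2,x3,x4=0101]: 10001010  (ones: 3)
  rows 48-55 [x1,x2,x3,x4=0110]: 00000000  (ones: 0)
  rows 56-63 [x1,x2,x3,x4=0111]: 10001010  (ones: 3)
  rows 64-71 [x1,x2,x3,x4=1000]: 00000000  (ones: 0)
  rows 72-79 [x1,x2,x3,x4=1001]: 00100010  (ones: 2)
  rows 80-87 [x1,x2,x3,x4=1010]: 00000000  (ones: 0)
  rows 88-95 [x1,x2,x3,x4=1011]: 00100010  (ones: 2)
  rows 96-103 [x1,x2,x3,x4=1100]: 00000000  (ones: 0)
  rows 104-111 [x1,x2,x3,x4=1101]: 00100010  (ones: 2)
  rows 112-119 [x1,x2,x3,x4=1110]: 00000000  (ones: 0)
  rows 120-127 [x1,x2,x3,x4=1111]: 00100010  (ones: 2)
Satisfying assignments = 0+3+0+3+0+3+0+3+0+2+0+2+0+2+0+2 = 20

20


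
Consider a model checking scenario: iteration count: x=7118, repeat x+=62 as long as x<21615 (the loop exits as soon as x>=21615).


Step 1: x goes from 7118 toward 21615 by 62; the body runs while x<21615, so iterations = ceil((bound-start)/step)
Step 2: Distance=14497
Step 3: ceil(14497/62)=234

234


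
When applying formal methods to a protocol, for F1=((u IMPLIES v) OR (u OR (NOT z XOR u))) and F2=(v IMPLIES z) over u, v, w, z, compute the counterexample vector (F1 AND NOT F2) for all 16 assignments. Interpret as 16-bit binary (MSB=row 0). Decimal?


F1 = ((u IMPLIES v) OR (u OR (NOT z XOR u)))
F2 = (v IMPLIES z)
Counterexample to F1=>F2 is where F1=1 and F2=0.
Evaluate each row (bits = u,v,w,z, MSB first):
  row 0 [0000]: F1=1 F2=1 -> F1&~F2 -> 0
  row 1 [0001]: F1=1 F2=1 -> F1&~F2 -> 0
  row 2 [0010]: F1=1 F2=1 -> F1&~F2 -> 0
  row 3 [0011]: F1=1 F2=1 -> F1&~F2 -> 0
  row 4 [0100]: F1=1 F2=0 -> F1&~F2 -> 1
  row 5 [0101]: F1=1 F2=1 -> F1&~F2 -> 0
  row 6 [0110]: F1=1 F2=0 -> F1&~F2 -> 1
  row 7 [0111]: F1=1 F2=1 -> F1&~F2 -> 0
  row 8 [1000]: F1=1 F2=1 -> F1&~F2 -> 0
  row 9 [1001]: F1=1 F2=1 -> F1&~F2 -> 0
  row 10 [1010]: F1=1 F2=1 -> F1&~F2 -> 0
  row 11 [1011]: F1=1 F2=1 -> F1&~F2 -> 0
  row 12 [1100]: F1=1 F2=0 -> F1&~F2 -> 1
  row 13 [1101]: F1=1 F2=1 -> F1&~F2 -> 0
  row 14 [1110]: F1=1 F2=0 -> F1&~F2 -> 1
  row 15 [1111]: F1=1 F2=1 -> F1&~F2 -> 0
Full result column, 4 rows per line (u,v fixed per line; w,z runs 00..11 left to right):
  rows 0-3 [u,v=00]: 0000  = hex 0
  rows 4-7 [u,v=01]: 1010  = hex A
  rows 8-11 [u,v=10]: 0000  = hex 0
  rows 12-15 [u,v=11]: 1010  = hex A
Counterexample vector (row 0 .. row 15) = 0000101000001010
Output column grouped in 4s = 0000 1010 0000 1010 = 0x0A0A
Convert to decimal digit by digit (value = value*16 + digit):
  0 -> 0
  0*16 + 10 (A) = 10
  10*16 + 0 = 160
  160*16 + 10 (A) = 2570
Decimal = 2570

2570


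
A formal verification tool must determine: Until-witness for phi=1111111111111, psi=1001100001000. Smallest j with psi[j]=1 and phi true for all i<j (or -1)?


(phi U psi) at 0: need smallest j with psi[j]=1 and phi[i]=1 for all i in [0,j).
Scan from step 0:
  step 0: psi=1 and phi held for [0,0) -> witness found
Witness step = 0

0


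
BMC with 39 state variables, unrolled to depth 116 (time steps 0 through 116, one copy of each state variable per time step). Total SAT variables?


BMC unrolls to depth k, creating one copy of each state var for steps 0..k.
Step count = 116 + 1 = 117 (steps 0 through 116)
Vars per step = 39
Total = 39 * 117 = 4563

4563


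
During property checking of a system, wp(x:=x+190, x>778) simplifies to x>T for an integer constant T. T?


Formula: wp(x:=E, P) = P[E/x] (substitute E for x in postcondition)
Step 1: Postcondition: x>778
Step 2: Substitute x+190 for x: x+190>778
Step 3: Solve for x: x > 778-190 = 588

588


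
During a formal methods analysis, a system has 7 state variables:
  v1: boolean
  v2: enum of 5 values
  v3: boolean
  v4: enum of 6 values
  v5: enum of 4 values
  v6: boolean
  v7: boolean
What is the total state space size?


State space = product of domain sizes of all variables.
Domain sizes:
  v1 (boolean): 2
  v2 (enum of 5 values): 5
  v3 (boolean): 2
  v4 (enum of 6 values): 6
  v5 (enum of 4 values): 4
  v6 (boolean): 2
  v7 (boolean): 2
Product = 2 * 5 * 2 * 6 * 4 * 2 * 2 = 1920

1920


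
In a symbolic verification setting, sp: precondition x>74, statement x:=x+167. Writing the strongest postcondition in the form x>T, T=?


Formula: sp(P, x:=E) = exists old_x. (x = E[old_x/x]) AND P[old_x/x] (old_x is the value of x before the assignment; eliminate old_x by solving x = E[old_x/x] for old_x)
Step 1: Precondition P: x>74, i.e. old_x > 74
Step 2: Assignment gives x = old_x + 167, so old_x = x - 167
Step 3: Substitute into P: x - 167 > 74
Step 4: Simplify: x > 74+167 = 241

241


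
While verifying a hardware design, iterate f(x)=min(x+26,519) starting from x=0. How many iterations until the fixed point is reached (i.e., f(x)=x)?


Step 1: x=0, cap=519, increment=26
Step 2: x grows by 26 each step until capped at 519; fixed point is x=519
Step 3: iterations = ceil(519/26) = 20

20


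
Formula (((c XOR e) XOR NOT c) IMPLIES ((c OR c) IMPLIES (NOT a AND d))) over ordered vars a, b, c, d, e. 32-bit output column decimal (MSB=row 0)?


Formula: (((c XOR e) XOR NOT c) IMPLIES ((c OR c) IMPLIES (NOT a AND d))) over a, b, c, d, e (32 rows)
Evaluate each row (bits = a,b,c,d,e, MSB first):
  row 0 [00000]: (((0 XOR 0) XOR NOT 0) IMPLIES ((0 OR 0) IMPLIES (NOT 0 AND 0))) -> 1
  row 1 [00001]: (((0 XOR 1) XOR NOT 0) IMPLIES ((0 OR 0) IMPLIES (NOT 0 AND 0))) -> 1
  row 2 [00010]: (((0 XOR 0) XOR NOT 0) IMPLIES ((0 OR 0) IMPLIES (NOT 0 AND 1))) -> 1
  row 3 [00011]: (((0 XOR 1) XOR NOT 0) IMPLIES ((0 OR 0) IMPLIES (NOT 0 AND 1))) -> 1
  row 4 [00100]: (((1 XOR 0) XOR NOT 1) IMPLIES ((1 OR 1) IMPLIES (NOT 0 AND 0))) -> 0
  row 5 [00101]: (((1 XOR 1) XOR NOT 1) IMPLIES ((1 OR 1) IMPLIES (NOT 0 AND 0))) -> 1
  row 6 [00110]: (((1 XOR 0) XOR NOT 1) IMPLIES ((1 OR 1) IMPLIES (NOT 0 AND 1))) -> 1
  row 7 [00111]: (((1 XOR 1) XOR NOT 1) IMPLIES ((1 OR 1) IMPLIES (NOT 0 AND 1))) -> 1
  row 8 [01000]: (((0 XOR 0) XOR NOT 0) IMPLIES ((0 OR 0) IMPLIES (NOT 0 AND 0))) -> 1
  row 9 [01001]: (((0 XOR 1) XOR NOT 0) IMPLIES ((0 OR 0) IMPLIES (NOT 0 AND 0))) -> 1
  row 10 [01010]: (((0 XOR 0) XOR NOT 0) IMPLIES ((0 OR 0) IMPLIES (NOT 0 AND 1))) -> 1
  row 11 [01011]: (((0 XOR 1) XOR NOT 0) IMPLIES ((0 OR 0) IMPLIES (NOT 0 AND 1))) -> 1
  row 12 [01100]: (((1 XOR 0) XOR NOT 1) IMPLIES ((1 OR 1) IMPLIES (NOT 0 AND 0))) -> 0
  row 13 [01101]: (((1 XOR 1) XOR NOT 1) IMPLIES ((1 OR 1) IMPLIES (NOT 0 AND 0))) -> 1
  row 14 [01110]: (((1 XOR 0) XOR NOT 1) IMPLIES ((1 OR 1) IMPLIES (NOT 0 AND 1))) -> 1
  row 15 [01111]: (((1 XOR 1) XOR NOT 1) IMPLIES ((1 OR 1) IMPLIES (NOT 0 AND 1))) -> 1
  row 16 [10000]: (((0 XOR 0) XOR NOT 0) IMPLIES ((0 OR 0) IMPLIES (NOT 1 AND 0))) -> 1
  row 17 [10001]: (((0 XOR 1) XOR NOT 0) IMPLIES ((0 OR 0) IMPLIES (NOT 1 AND 0))) -> 1
  row 18 [10010]: (((0 XOR 0) XOR NOT 0) IMPLIES ((0 OR 0) IMPLIES (NOT 1 AND 1))) -> 1
  row 19 [10011]: (((0 XOR 1) XOR NOT 0) IMPLIES ((0 OR 0) IMPLIES (NOT 1 AND 1))) -> 1
  row 20 [10100]: (((1 XOR 0) XOR NOT 1) IMPLIES ((1 OR 1) IMPLIES (NOT 1 AND 0))) -> 0
  row 21 [10101]: (((1 XOR 1) XOR NOT 1) IMPLIES ((1 OR 1) IMPLIES (NOT 1 AND 0))) -> 1
  row 22 [10110]: (((1 XOR 0) XOR NOT 1) IMPLIES ((1 OR 1) IMPLIES (NOT 1 AND 1))) -> 0
  row 23 [10111]: (((1 XOR 1) XOR NOT 1) IMPLIES ((1 OR 1) IMPLIES (NOT 1 AND 1))) -> 1
  row 24 [11000]: (((0 XOR 0) XOR NOT 0) IMPLIES ((0 OR 0) IMPLIES (NOT 1 AND 0))) -> 1
  row 25 [11001]: (((0 XOR 1) XOR NOT 0) IMPLIES ((0 OR 0) IMPLIES (NOT 1 AND 0))) -> 1
  row 26 [11010]: (((0 XOR 0) XOR NOT 0) IMPLIES ((0 OR 0) IMPLIES (NOT 1 AND 1))) -> 1
  row 27 [11011]: (((0 XOR 1) XOR NOT 0) IMPLIES ((0 OR 0) IMPLIES (NOT 1 AND 1))) -> 1
  row 28 [11100]: (((1 XOR 0) XOR NOT 1) IMPLIES ((1 OR 1) IMPLIES (NOT 1 AND 0))) -> 0
  row 29 [11101]: (((1 XOR 1) XOR NOT 1) IMPLIES ((1 OR 1) IMPLIES (NOT 1 AND 0))) -> 1
  row 30 [11110]: (((1 XOR 0) XOR NOT 1) IMPLIES ((1 OR 1) IMPLIES (NOT 1 AND 1))) -> 0
  row 31 [11111]: (((1 XOR 1) XOR NOT 1) IMPLIES ((1 OR 1) IMPLIES (NOT 1 AND 1))) -> 1
Full result column, 4 rows per line (a,b,c fixed per line; d,e runs 00..11 left to right):
  rows 0-3 [a,b,c=000]: 1111  = hex F
  rows 4-7 [a,b,c=001]: 0111  = hex 7
  rows 8-11 [a,b,c=010]: 1111  = hex F
  rows 12-15 [a,b,c=011]: 0111  = hex 7
  rows 16-19 [a,b,c=100]: 1111  = hex F
  rows 20-23 [a,b,c=101]: 0101  = hex 5
  rows 24-27 [a,b,c=110]: 1111  = hex F
  rows 28-31 [a,b,c=111]: 0101  = hex 5
Output column (row 0 .. row 31) = 11110111111101111111010111110101
Output column grouped in 4s = 1111 0111 1111 0111 1111 0101 1111 0101 = 0xF7F7F5F5
Convert to decimal digit by digit (value = value*16 + digit):
  F -> 15
  15*16 + 7 = 247
  247*16 + 15 (F) = 3967
  3967*16 + 7 = 63479
  63479*16 + 15 (F) = 1015679
  1015679*16 + 5 = 16250869
  16250869*16 + 15 (F) = 260013919
  260013919*16 + 5 = 4160222709
Decimal = 4160222709

4160222709


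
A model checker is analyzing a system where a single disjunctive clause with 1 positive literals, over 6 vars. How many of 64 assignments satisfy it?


Step 1: Total=2^6=64
Step 2: Unsat when all 1 false: 2^5=32
Step 3: Sat=64-32=32

32


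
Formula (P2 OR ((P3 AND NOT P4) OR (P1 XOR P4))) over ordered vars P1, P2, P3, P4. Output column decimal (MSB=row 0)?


Formula: (P2 OR ((P3 AND NOT P4) OR (P1 XOR P4))) over P1, P2, P3, P4 (16 rows)
Evaluate each row (bits = P1,P2,P3,P4, MSB first):
  row 0 [0000]: (0 OR ((0 AND NOT 0) OR (0 XOR 0))) -> 0
  row 1 [0001]: (0 OR ((0 AND NOT 1) OR (0 XOR 1))) -> 1
  row 2 [0010]: (0 OR ((1 AND NOT 0) OR (0 XOR 0))) -> 1
  row 3 [0011]: (0 OR ((1 AND NOT 1) OR (0 XOR 1))) -> 1
  row 4 [0100]: (1 OR ((0 AND NOT 0) OR (0 XOR 0))) -> 1
  row 5 [0101]: (1 OR ((0 AND NOT 1) OR (0 XOR 1))) -> 1
  row 6 [0110]: (1 OR ((1 AND NOT 0) OR (0 XOR 0))) -> 1
  row 7 [0111]: (1 OR ((1 AND NOT 1) OR (0 XOR 1))) -> 1
  row 8 [1000]: (0 OR ((0 AND NOT 0) OR (1 XOR 0))) -> 1
  row 9 [1001]: (0 OR ((0 AND NOT 1) OR (1 XOR 1))) -> 0
  row 10 [1010]: (0 OR ((1 AND NOT 0) OR (1 XOR 0))) -> 1
  row 11 [1011]: (0 OR ((1 AND NOT 1) OR (1 XOR 1))) -> 0
  row 12 [1100]: (1 OR ((0 AND NOT 0) OR (1 XOR 0))) -> 1
  row 13 [1101]: (1 OR ((0 AND NOT 1) OR (1 XOR 1))) -> 1
  row 14 [1110]: (1 OR ((1 AND NOT 0) OR (1 XOR 0))) -> 1
  row 15 [1111]: (1 OR ((1 AND NOT 1) OR (1 XOR 1))) -> 1
Full result column, 4 rows per line (P1,P2 fixed per line; P3,P4 runs 00..11 left to right):
  rows 0-3 [P1,P2=00]: 0111  = hex 7
  rows 4-7 [P1,P2=01]: 1111  = hex F
  rows 8-11 [P1,P2=10]: 1010  = hex A
  rows 12-15 [P1,P2=11]: 1111  = hex F
Output column (row 0 .. row 15) = 0111111110101111
Output column grouped in 4s = 0111 1111 1010 1111 = 0x7FAF
Convert to decimal digit by digit (value = value*16 + digit):
  7 -> 7
  7*16 + 15 (F) = 127
  127*16 + 10 (A) = 2042
  2042*16 + 15 (F) = 32687
Decimal = 32687

32687


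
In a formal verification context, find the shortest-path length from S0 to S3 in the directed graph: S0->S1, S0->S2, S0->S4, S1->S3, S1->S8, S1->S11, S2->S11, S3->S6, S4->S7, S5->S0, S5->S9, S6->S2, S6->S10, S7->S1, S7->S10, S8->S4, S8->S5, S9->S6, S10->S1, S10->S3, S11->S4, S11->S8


BFS layer-by-layer from S0:
  dist 0: {S0}
  dist 1: {S1, S2, S4}
  dist 2: {S3, S7, S8, S11}
  -> S3 reached at distance 2
Shortest path length = 2

2


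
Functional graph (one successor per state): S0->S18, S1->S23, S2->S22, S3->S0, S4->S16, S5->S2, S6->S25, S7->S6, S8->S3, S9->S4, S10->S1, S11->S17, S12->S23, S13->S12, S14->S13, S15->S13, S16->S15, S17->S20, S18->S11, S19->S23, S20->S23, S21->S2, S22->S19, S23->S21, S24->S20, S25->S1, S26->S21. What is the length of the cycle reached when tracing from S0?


Trace from S0 until a state repeats:
  S0 -> S18 -> S11 -> S17 -> S20 -> S23 -> S21 -> S2 -> S22 -> S19 -> S23
S23 first seen at step 5, revisited at step 10.
Cycle length = 10 - 5 = 5

5


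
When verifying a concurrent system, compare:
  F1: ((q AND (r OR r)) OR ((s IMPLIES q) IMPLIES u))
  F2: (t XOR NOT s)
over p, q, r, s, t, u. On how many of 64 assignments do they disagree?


F1 = ((q AND (r OR r)) OR ((s IMPLIES q) IMPLIES u))
F2 = (t XOR NOT s)
Evaluate both on each of 64 rows (bits = p,q,r,s,t,u):
  row 0 [000000]: F1=0 F2=1 (differ) -> 1
  row 1 [000001]: F1=1 F2=1 -> 0
  row 2 [000010]: F1=0 F2=0 -> 0
  row 3 [000011]: F1=1 F2=0 (differ) -> 1
  row 4 [000100]: F1=1 F2=0 (differ) -> 1
  (every remaining row is evaluated the same way; all 64 results are listed next)
Full result column, 8 rows per line (p,q,r fixed per line; s,t,u runs 000..111 left to right):
  rows 0-7 [p,q,r=000]: 10011100  (ones: 4)
  rows 8-15 [p,q,r=001]: 10011100  (ones: 4)
  rows 16-23 [p,q,r=010]: 10010110  (ones: 4)
  rows 24-31 [p,q,r=011]: 00111100  (ones: 4)
  rows 32-39 [p,q,r=100]: 10011100  (ones: 4)
  rows 40-47 [p,q,r=101]: 10011100  (ones: 4)
  rows 48-55 [p,q,r=110]: 10010110  (ones: 4)
  rows 56-63 [p,q,r=111]: 00111100  (ones: 4)
Disagreements = 4+4+4+4+4+4+4+4 = 32

32


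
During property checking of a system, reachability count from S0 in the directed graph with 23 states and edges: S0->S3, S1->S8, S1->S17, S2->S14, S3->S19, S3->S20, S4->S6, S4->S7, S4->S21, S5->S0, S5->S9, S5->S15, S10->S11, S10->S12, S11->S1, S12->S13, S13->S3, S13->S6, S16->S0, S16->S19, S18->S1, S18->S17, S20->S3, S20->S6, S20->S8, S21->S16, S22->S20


BFS from S0:
  layer 0: {S0}
  layer 1: {S3}
  layer 2: {S19, S20}
  layer 3: {S6, S8}
Reachable set: {S0, S3, S6, S8, S19, S20}
Count = 6

6


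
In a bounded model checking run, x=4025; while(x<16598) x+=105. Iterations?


Step 1: x goes from 4025 toward 16598 by 105; the body runs while x<16598, so iterations = ceil((bound-start)/step)
Step 2: Distance=12573
Step 3: ceil(12573/105)=120

120


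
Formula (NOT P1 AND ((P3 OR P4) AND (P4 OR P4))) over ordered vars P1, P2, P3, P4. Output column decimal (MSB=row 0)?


Formula: (NOT P1 AND ((P3 OR P4) AND (P4 OR P4))) over P1, P2, P3, P4 (16 rows)
Evaluate each row (bits = P1,P2,P3,P4, MSB first):
  row 0 [0000]: (NOT 0 AND ((0 OR 0) AND (0 OR 0))) -> 0
  row 1 [0001]: (NOT 0 AND ((0 OR 1) AND (1 OR 1))) -> 1
  row 2 [0010]: (NOT 0 AND ((1 OR 0) AND (0 OR 0))) -> 0
  row 3 [0011]: (NOT 0 AND ((1 OR 1) AND (1 OR 1))) -> 1
  row 4 [0100]: (NOT 0 AND ((0 OR 0) AND (0 OR 0))) -> 0
  row 5 [0101]: (NOT 0 AND ((0 OR 1) AND (1 OR 1))) -> 1
  row 6 [0110]: (NOT 0 AND ((1 OR 0) AND (0 OR 0))) -> 0
  row 7 [0111]: (NOT 0 AND ((1 OR 1) AND (1 OR 1))) -> 1
  row 8 [1000]: (NOT 1 AND ((0 OR 0) AND (0 OR 0))) -> 0
  row 9 [1001]: (NOT 1 AND ((0 OR 1) AND (1 OR 1))) -> 0
  row 10 [1010]: (NOT 1 AND ((1 OR 0) AND (0 OR 0))) -> 0
  row 11 [1011]: (NOT 1 AND ((1 OR 1) AND (1 OR 1))) -> 0
  row 12 [1100]: (NOT 1 AND ((0 OR 0) AND (0 OR 0))) -> 0
  row 13 [1101]: (NOT 1 AND ((0 OR 1) AND (1 OR 1))) -> 0
  row 14 [1110]: (NOT 1 AND ((1 OR 0) AND (0 OR 0))) -> 0
  row 15 [1111]: (NOT 1 AND ((1 OR 1) AND (1 OR 1))) -> 0
Full result column, 4 rows per line (P1,P2 fixed per line; P3,P4 runs 00..11 left to right):
  rows 0-3 [P1,P2=00]: 0101  = hex 5
  rows 4-7 [P1,P2=01]: 0101  = hex 5
  rows 8-11 [P1,P2=10]: 0000  = hex 0
  rows 12-15 [P1,P2=11]: 0000  = hex 0
Output column (row 0 .. row 15) = 0101010100000000
Output column grouped in 4s = 0101 0101 0000 0000 = 0x5500
Convert to decimal digit by digit (value = value*16 + digit):
  5 -> 5
  5*16 + 5 = 85
  85*16 + 0 = 1360
  1360*16 + 0 = 21760
Decimal = 21760

21760


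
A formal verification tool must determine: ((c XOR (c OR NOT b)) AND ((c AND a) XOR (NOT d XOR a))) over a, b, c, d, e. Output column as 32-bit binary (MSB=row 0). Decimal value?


Formula: ((c XOR (c OR NOT b)) AND ((c AND a) XOR (NOT d XOR a))) over a, b, c, d, e (32 rows)
Evaluate each row (bits = a,b,c,d,e, MSB first):
  row 0 [00000]: ((0 XOR (0 OR NOT 0)) AND ((0 AND 0) XOR (NOT 0 XOR 0))) -> 1
  row 1 [00001]: ((0 XOR (0 OR NOT 0)) AND ((0 AND 0) XOR (NOT 0 XOR 0))) -> 1
  row 2 [00010]: ((0 XOR (0 OR NOT 0)) AND ((0 AND 0) XOR (NOT 1 XOR 0))) -> 0
  row 3 [00011]: ((0 XOR (0 OR NOT 0)) AND ((0 AND 0) XOR (NOT 1 XOR 0))) -> 0
  row 4 [00100]: ((1 XOR (1 OR NOT 0)) AND ((1 AND 0) XOR (NOT 0 XOR 0))) -> 0
  row 5 [00101]: ((1 XOR (1 OR NOT 0)) AND ((1 AND 0) XOR (NOT 0 XOR 0))) -> 0
  row 6 [00110]: ((1 XOR (1 OR NOT 0)) AND ((1 AND 0) XOR (NOT 1 XOR 0))) -> 0
  row 7 [00111]: ((1 XOR (1 OR NOT 0)) AND ((1 AND 0) XOR (NOT 1 XOR 0))) -> 0
  row 8 [01000]: ((0 XOR (0 OR NOT 1)) AND ((0 AND 0) XOR (NOT 0 XOR 0))) -> 0
  row 9 [01001]: ((0 XOR (0 OR NOT 1)) AND ((0 AND 0) XOR (NOT 0 XOR 0))) -> 0
  row 10 [01010]: ((0 XOR (0 OR NOT 1)) AND ((0 AND 0) XOR (NOT 1 XOR 0))) -> 0
  row 11 [01011]: ((0 XOR (0 OR NOT 1)) AND ((0 AND 0) XOR (NOT 1 XOR 0))) -> 0
  row 12 [01100]: ((1 XOR (1 OR NOT 1)) AND ((1 AND 0) XOR (NOT 0 XOR 0))) -> 0
  row 13 [01101]: ((1 XOR (1 OR NOT 1)) AND ((1 AND 0) XOR (NOT 0 XOR 0))) -> 0
  row 14 [01110]: ((1 XOR (1 OR NOT 1)) AND ((1 AND 0) XOR (NOT 1 XOR 0))) -> 0
  row 15 [01111]: ((1 XOR (1 OR NOT 1)) AND ((1 AND 0) XOR (NOT 1 XOR 0))) -> 0
  row 16 [10000]: ((0 XOR (0 OR NOT 0)) AND ((0 AND 1) XOR (NOT 0 XOR 1))) -> 0
  row 17 [10001]: ((0 XOR (0 OR NOT 0)) AND ((0 AND 1) XOR (NOT 0 XOR 1))) -> 0
  row 18 [10010]: ((0 XOR (0 OR NOT 0)) AND ((0 AND 1) XOR (NOT 1 XOR 1))) -> 1
  row 19 [10011]: ((0 XOR (0 OR NOT 0)) AND ((0 AND 1) XOR (NOT 1 XOR 1))) -> 1
  row 20 [10100]: ((1 XOR (1 OR NOT 0)) AND ((1 AND 1) XOR (NOT 0 XOR 1))) -> 0
  row 21 [10101]: ((1 XOR (1 OR NOT 0)) AND ((1 AND 1) XOR (NOT 0 XOR 1))) -> 0
  row 22 [10110]: ((1 XOR (1 OR NOT 0)) AND ((1 AND 1) XOR (NOT 1 XOR 1))) -> 0
  row 23 [10111]: ((1 XOR (1 OR NOT 0)) AND ((1 AND 1) XOR (NOT 1 XOR 1))) -> 0
  row 24 [11000]: ((0 XOR (0 OR NOT 1)) AND ((0 AND 1) XOR (NOT 0 XOR 1))) -> 0
  row 25 [11001]: ((0 XOR (0 OR NOT 1)) AND ((0 AND 1) XOR (NOT 0 XOR 1))) -> 0
  row 26 [11010]: ((0 XOR (0 OR NOT 1)) AND ((0 AND 1) XOR (NOT 1 XOR 1))) -> 0
  row 27 [11011]: ((0 XOR (0 OR NOT 1)) AND ((0 AND 1) XOR (NOT 1 XOR 1))) -> 0
  row 28 [11100]: ((1 XOR (1 OR NOT 1)) AND ((1 AND 1) XOR (NOT 0 XOR 1))) -> 0
  row 29 [11101]: ((1 XOR (1 OR NOT 1)) AND ((1 AND 1) XOR (NOT 0 XOR 1))) -> 0
  row 30 [11110]: ((1 XOR (1 OR NOT 1)) AND ((1 AND 1) XOR (NOT 1 XOR 1))) -> 0
  row 31 [11111]: ((1 XOR (1 OR NOT 1)) AND ((1 AND 1) XOR (NOT 1 XOR 1))) -> 0
Full result column, 4 rows per line (a,b,c fixed per line; d,e runs 00..11 left to right):
  rows 0-3 [a,b,c=000]: 1100  = hex C
  rows 4-7 [a,b,c=001]: 0000  = hex 0
  rows 8-11 [a,b,c=010]: 0000  = hex 0
  rows 12-15 [a,b,c=011]: 0000  = hex 0
  rows 16-19 [a,b,c=100]: 0011  = hex 3
  rows 20-23 [a,b,c=101]: 0000  = hex 0
  rows 24-27 [a,b,c=110]: 0000  = hex 0
  rows 28-31 [a,b,c=111]: 0000  = hex 0
Output column (row 0 .. row 31) = 11000000000000000011000000000000
Output column grouped in 4s = 1100 0000 0000 0000 0011 0000 0000 0000 = 0xC0003000
Convert to decimal digit by digit (value = value*16 + digit):
  C -> 12
  12*16 + 0 = 192
  192*16 + 0 = 3072
  3072*16 + 0 = 49152
  49152*16 + 3 = 786435
  786435*16 + 0 = 12582960
  12582960*16 + 0 = 201327360
  201327360*16 + 0 = 3221237760
Decimal = 3221237760

3221237760


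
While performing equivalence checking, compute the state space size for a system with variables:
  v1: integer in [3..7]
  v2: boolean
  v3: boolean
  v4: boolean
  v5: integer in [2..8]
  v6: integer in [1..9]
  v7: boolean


State space = product of domain sizes of all variables.
Domain sizes:
  v1 (integer in [3..7]): 5
  v2 (boolean): 2
  v3 (boolean): 2
  v4 (boolean): 2
  v5 (integer in [2..8]): 7
  v6 (integer in [1..9]): 9
  v7 (boolean): 2
Product = 5 * 2 * 2 * 2 * 7 * 9 * 2 = 5040

5040


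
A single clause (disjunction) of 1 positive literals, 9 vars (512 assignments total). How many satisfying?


Step 1: Total=2^9=512
Step 2: Unsat when all 1 false: 2^8=256
Step 3: Sat=512-256=256

256
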